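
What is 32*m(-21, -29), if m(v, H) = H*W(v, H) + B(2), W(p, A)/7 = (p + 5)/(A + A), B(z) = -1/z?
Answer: -1808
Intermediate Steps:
W(p, A) = 7*(5 + p)/(2*A) (W(p, A) = 7*((p + 5)/(A + A)) = 7*((5 + p)/((2*A))) = 7*((5 + p)*(1/(2*A))) = 7*((5 + p)/(2*A)) = 7*(5 + p)/(2*A))
m(v, H) = 17 + 7*v/2 (m(v, H) = H*(7*(5 + v)/(2*H)) - 1/2 = (35/2 + 7*v/2) - 1*½ = (35/2 + 7*v/2) - ½ = 17 + 7*v/2)
32*m(-21, -29) = 32*(17 + (7/2)*(-21)) = 32*(17 - 147/2) = 32*(-113/2) = -1808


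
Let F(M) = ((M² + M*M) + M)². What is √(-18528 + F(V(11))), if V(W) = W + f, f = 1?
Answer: 4*√4467 ≈ 267.34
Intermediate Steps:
V(W) = 1 + W (V(W) = W + 1 = 1 + W)
F(M) = (M + 2*M²)² (F(M) = ((M² + M²) + M)² = (2*M² + M)² = (M + 2*M²)²)
√(-18528 + F(V(11))) = √(-18528 + (1 + 11)²*(1 + 2*(1 + 11))²) = √(-18528 + 12²*(1 + 2*12)²) = √(-18528 + 144*(1 + 24)²) = √(-18528 + 144*25²) = √(-18528 + 144*625) = √(-18528 + 90000) = √71472 = 4*√4467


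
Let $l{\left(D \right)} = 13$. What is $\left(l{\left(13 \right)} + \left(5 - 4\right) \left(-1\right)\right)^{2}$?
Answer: $144$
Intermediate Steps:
$\left(l{\left(13 \right)} + \left(5 - 4\right) \left(-1\right)\right)^{2} = \left(13 + \left(5 - 4\right) \left(-1\right)\right)^{2} = \left(13 + 1 \left(-1\right)\right)^{2} = \left(13 - 1\right)^{2} = 12^{2} = 144$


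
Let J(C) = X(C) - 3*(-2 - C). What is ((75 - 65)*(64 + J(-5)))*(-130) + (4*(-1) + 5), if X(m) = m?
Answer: -64999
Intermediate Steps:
J(C) = 6 + 4*C (J(C) = C - 3*(-2 - C) = C + (6 + 3*C) = 6 + 4*C)
((75 - 65)*(64 + J(-5)))*(-130) + (4*(-1) + 5) = ((75 - 65)*(64 + (6 + 4*(-5))))*(-130) + (4*(-1) + 5) = (10*(64 + (6 - 20)))*(-130) + (-4 + 5) = (10*(64 - 14))*(-130) + 1 = (10*50)*(-130) + 1 = 500*(-130) + 1 = -65000 + 1 = -64999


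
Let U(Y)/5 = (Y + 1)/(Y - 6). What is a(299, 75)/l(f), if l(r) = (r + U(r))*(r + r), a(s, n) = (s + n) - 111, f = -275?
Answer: 73903/41747750 ≈ 0.0017702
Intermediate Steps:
U(Y) = 5*(1 + Y)/(-6 + Y) (U(Y) = 5*((Y + 1)/(Y - 6)) = 5*((1 + Y)/(-6 + Y)) = 5*(1 + Y)/(-6 + Y))
a(s, n) = -111 + n + s (a(s, n) = (n + s) - 111 = -111 + n + s)
l(r) = 2*r*(r + 5*(1 + r)/(-6 + r)) (l(r) = (r + 5*(1 + r)/(-6 + r))*(r + r) = (r + 5*(1 + r)/(-6 + r))*(2*r) = 2*r*(r + 5*(1 + r)/(-6 + r)))
a(299, 75)/l(f) = (-111 + 75 + 299)/((2*(-275)*(5 + (-275)² - 1*(-275))/(-6 - 275))) = 263/((2*(-275)*(5 + 75625 + 275)/(-281))) = 263/((2*(-275)*(-1/281)*75905)) = 263/(41747750/281) = 263*(281/41747750) = 73903/41747750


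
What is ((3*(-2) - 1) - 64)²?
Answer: 5041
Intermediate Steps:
((3*(-2) - 1) - 64)² = ((-6 - 1) - 64)² = (-7 - 64)² = (-71)² = 5041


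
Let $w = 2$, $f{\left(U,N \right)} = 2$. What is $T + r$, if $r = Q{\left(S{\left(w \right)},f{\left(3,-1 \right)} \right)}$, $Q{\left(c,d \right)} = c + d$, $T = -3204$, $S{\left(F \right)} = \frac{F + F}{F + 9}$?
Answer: $- \frac{35218}{11} \approx -3201.6$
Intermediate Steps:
$S{\left(F \right)} = \frac{2 F}{9 + F}$
$r = \frac{26}{11}$ ($r = 2 \cdot 2 \frac{1}{9 + 2} + 2 = 2 \cdot 2 \cdot \frac{1}{11} + 2 = \frac{4}{11} + 2 = \frac{26}{11} \approx 2.3636$)
$T + r = -3204 + \frac{26}{11} = - \frac{35218}{11}$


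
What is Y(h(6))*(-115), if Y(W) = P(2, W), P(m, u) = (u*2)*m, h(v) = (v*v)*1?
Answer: -16560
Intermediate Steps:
h(v) = v² (h(v) = v²*1 = v²)
P(m, u) = 2*m*u (P(m, u) = (2*u)*m = 2*m*u)
Y(W) = 4*W (Y(W) = 2*2*W = 4*W)
Y(h(6))*(-115) = (4*6²)*(-115) = (4*36)*(-115) = 144*(-115) = -16560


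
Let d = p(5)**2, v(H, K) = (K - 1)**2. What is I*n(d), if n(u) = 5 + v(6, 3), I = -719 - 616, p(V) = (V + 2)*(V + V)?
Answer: -12015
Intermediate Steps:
p(V) = 2*V*(2 + V) (p(V) = (2 + V)*(2*V) = 2*V*(2 + V))
v(H, K) = (-1 + K)**2
I = -1335
d = 4900 (d = (2*5*(2 + 5))**2 = (2*5*7)**2 = 70**2 = 4900)
n(u) = 9 (n(u) = 5 + (-1 + 3)**2 = 5 + 2**2 = 5 + 4 = 9)
I*n(d) = -1335*9 = -12015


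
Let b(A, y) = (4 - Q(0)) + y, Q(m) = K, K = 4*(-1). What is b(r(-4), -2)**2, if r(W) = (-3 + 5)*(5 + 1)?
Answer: 36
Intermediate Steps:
K = -4
r(W) = 12 (r(W) = 2*6 = 12)
Q(m) = -4
b(A, y) = 8 + y (b(A, y) = (4 - 1*(-4)) + y = (4 + 4) + y = 8 + y)
b(r(-4), -2)**2 = (8 - 2)**2 = 6**2 = 36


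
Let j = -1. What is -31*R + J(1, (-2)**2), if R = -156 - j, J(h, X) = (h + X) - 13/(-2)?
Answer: 9633/2 ≈ 4816.5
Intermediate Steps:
J(h, X) = 13/2 + X + h (J(h, X) = (X + h) - 13*(-1/2) = (X + h) + 13/2 = 13/2 + X + h)
R = -155 (R = -156 - 1*(-1) = -156 + 1 = -155)
-31*R + J(1, (-2)**2) = -31*(-155) + (13/2 + (-2)**2 + 1) = 4805 + (13/2 + 4 + 1) = 4805 + 23/2 = 9633/2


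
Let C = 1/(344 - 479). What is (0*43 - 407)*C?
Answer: 407/135 ≈ 3.0148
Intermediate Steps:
C = -1/135 (C = 1/(-135) = -1/135 ≈ -0.0074074)
(0*43 - 407)*C = (0*43 - 407)*(-1/135) = (0 - 407)*(-1/135) = -407*(-1/135) = 407/135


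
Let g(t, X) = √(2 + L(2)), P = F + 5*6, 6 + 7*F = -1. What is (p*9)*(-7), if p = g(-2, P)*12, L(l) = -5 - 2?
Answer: -756*I*√5 ≈ -1690.5*I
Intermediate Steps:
F = -1 (F = -6/7 + (⅐)*(-1) = -6/7 - ⅐ = -1)
L(l) = -7
P = 29 (P = -1 + 5*6 = -1 + 30 = 29)
g(t, X) = I*√5 (g(t, X) = √(2 - 7) = √(-5) = I*√5)
p = 12*I*√5 (p = (I*√5)*12 = 12*I*√5 ≈ 26.833*I)
(p*9)*(-7) = ((12*I*√5)*9)*(-7) = (108*I*√5)*(-7) = -756*I*√5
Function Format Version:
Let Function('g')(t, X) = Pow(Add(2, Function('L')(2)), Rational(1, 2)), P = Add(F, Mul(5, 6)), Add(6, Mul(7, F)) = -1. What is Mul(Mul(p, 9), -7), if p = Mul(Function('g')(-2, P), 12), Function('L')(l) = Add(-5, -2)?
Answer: Mul(-756, I, Pow(5, Rational(1, 2))) ≈ Mul(-1690.5, I)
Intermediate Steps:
F = -1 (F = Add(Rational(-6, 7), Mul(Rational(1, 7), -1)) = Add(Rational(-6, 7), Rational(-1, 7)) = -1)
Function('L')(l) = -7
P = 29 (P = Add(-1, Mul(5, 6)) = Add(-1, 30) = 29)
Function('g')(t, X) = Mul(I, Pow(5, Rational(1, 2))) (Function('g')(t, X) = Pow(Add(2, -7), Rational(1, 2)) = Pow(-5, Rational(1, 2)) = Mul(I, Pow(5, Rational(1, 2))))
p = Mul(12, I, Pow(5, Rational(1, 2))) (p = Mul(Mul(I, Pow(5, Rational(1, 2))), 12) = Mul(12, I, Pow(5, Rational(1, 2))) ≈ Mul(26.833, I))
Mul(Mul(p, 9), -7) = Mul(Mul(Mul(12, I, Pow(5, Rational(1, 2))), 9), -7) = Mul(Mul(108, I, Pow(5, Rational(1, 2))), -7) = Mul(-756, I, Pow(5, Rational(1, 2)))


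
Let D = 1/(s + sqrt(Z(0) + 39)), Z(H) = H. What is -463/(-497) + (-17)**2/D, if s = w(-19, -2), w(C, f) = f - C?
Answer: 2442224/497 + 289*sqrt(39) ≈ 6718.7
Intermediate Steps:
s = 17 (s = -2 - 1*(-19) = -2 + 19 = 17)
D = 1/(17 + sqrt(39)) (D = 1/(17 + sqrt(0 + 39)) = 1/(17 + sqrt(39)) ≈ 0.043020)
-463/(-497) + (-17)**2/D = -463/(-497) + (-17)**2/(17/250 - sqrt(39)/250) = -463*(-1/497) + 289/(17/250 - sqrt(39)/250) = 463/497 + 289/(17/250 - sqrt(39)/250)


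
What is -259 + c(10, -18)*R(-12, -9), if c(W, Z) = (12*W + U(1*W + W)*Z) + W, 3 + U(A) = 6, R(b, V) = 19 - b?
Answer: 2097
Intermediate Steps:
U(A) = 3 (U(A) = -3 + 6 = 3)
c(W, Z) = 3*Z + 13*W (c(W, Z) = (12*W + 3*Z) + W = (3*Z + 12*W) + W = 3*Z + 13*W)
-259 + c(10, -18)*R(-12, -9) = -259 + (3*(-18) + 13*10)*(19 - 1*(-12)) = -259 + (-54 + 130)*(19 + 12) = -259 + 76*31 = -259 + 2356 = 2097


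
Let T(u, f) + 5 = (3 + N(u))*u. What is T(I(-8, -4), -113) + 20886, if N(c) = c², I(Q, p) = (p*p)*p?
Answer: -241455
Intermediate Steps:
I(Q, p) = p³ (I(Q, p) = p²*p = p³)
T(u, f) = -5 + u*(3 + u²) (T(u, f) = -5 + (3 + u²)*u = -5 + u*(3 + u²))
T(I(-8, -4), -113) + 20886 = (-5 + ((-4)³)³ + 3*(-4)³) + 20886 = (-5 + (-64)³ + 3*(-64)) + 20886 = (-5 - 262144 - 192) + 20886 = -262341 + 20886 = -241455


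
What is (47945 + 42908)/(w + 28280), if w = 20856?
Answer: 90853/49136 ≈ 1.8490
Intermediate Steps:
(47945 + 42908)/(w + 28280) = (47945 + 42908)/(20856 + 28280) = 90853/49136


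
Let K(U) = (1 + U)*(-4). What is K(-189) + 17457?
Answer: 18209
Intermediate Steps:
K(U) = -4 - 4*U
K(-189) + 17457 = (-4 - 4*(-189)) + 17457 = (-4 + 756) + 17457 = 752 + 17457 = 18209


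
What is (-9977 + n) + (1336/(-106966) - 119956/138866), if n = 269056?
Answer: 962082762142363/3713485139 ≈ 2.5908e+5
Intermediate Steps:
(-9977 + n) + (1336/(-106966) - 119956/138866) = (-9977 + 269056) + (1336/(-106966) - 119956/138866) = 259079 + (1336*(-1/106966) - 119956*1/138866) = 259079 + (-668/53483 - 59978/69433) = 259079 - 3254184618/3713485139 = 962082762142363/3713485139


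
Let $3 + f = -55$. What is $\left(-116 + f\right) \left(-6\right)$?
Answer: $1044$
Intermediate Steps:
$f = -58$ ($f = -3 - 55 = -58$)
$\left(-116 + f\right) \left(-6\right) = \left(-116 - 58\right) \left(-6\right) = \left(-174\right) \left(-6\right) = 1044$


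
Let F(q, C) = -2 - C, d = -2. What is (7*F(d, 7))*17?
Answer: -1071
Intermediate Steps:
(7*F(d, 7))*17 = (7*(-2 - 1*7))*17 = (7*(-2 - 7))*17 = (7*(-9))*17 = -63*17 = -1071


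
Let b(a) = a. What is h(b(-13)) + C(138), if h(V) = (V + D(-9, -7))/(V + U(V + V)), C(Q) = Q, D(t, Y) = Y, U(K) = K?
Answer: 5402/39 ≈ 138.51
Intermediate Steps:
h(V) = (-7 + V)/(3*V) (h(V) = (V - 7)/(V + (V + V)) = (-7 + V)/(V + 2*V) = (-7 + V)/((3*V)) = (-7 + V)*(1/(3*V)) = (-7 + V)/(3*V))
h(b(-13)) + C(138) = (⅓)*(-7 - 13)/(-13) + 138 = (⅓)*(-1/13)*(-20) + 138 = 20/39 + 138 = 5402/39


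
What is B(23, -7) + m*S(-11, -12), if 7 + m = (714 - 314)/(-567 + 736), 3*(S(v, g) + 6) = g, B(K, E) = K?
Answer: 11717/169 ≈ 69.331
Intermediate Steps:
S(v, g) = -6 + g/3
m = -783/169 (m = -7 + (714 - 314)/(-567 + 736) = -7 + 400/169 = -783/169 ≈ -4.6331)
B(23, -7) + m*S(-11, -12) = 23 - 783*(-6 + (⅓)*(-12))/169 = 23 - 783*(-6 - 4)/169 = 23 - 783/169*(-10) = 23 + 7830/169 = 11717/169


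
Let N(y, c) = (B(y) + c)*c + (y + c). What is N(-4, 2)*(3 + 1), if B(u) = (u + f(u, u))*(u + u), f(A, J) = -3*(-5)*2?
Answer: -1656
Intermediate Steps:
f(A, J) = 30 (f(A, J) = 15*2 = 30)
B(u) = 2*u*(30 + u) (B(u) = (u + 30)*(u + u) = (30 + u)*(2*u) = 2*u*(30 + u))
N(y, c) = c + y + c*(c + 2*y*(30 + y)) (N(y, c) = (2*y*(30 + y) + c)*c + (y + c) = (c + 2*y*(30 + y))*c + (c + y) = c*(c + 2*y*(30 + y)) + (c + y) = c + y + c*(c + 2*y*(30 + y)))
N(-4, 2)*(3 + 1) = (2 - 4 + 2² + 2*2*(-4)*(30 - 4))*(3 + 1) = (2 - 4 + 4 + 2*2*(-4)*26)*4 = (2 - 4 + 4 - 416)*4 = -414*4 = -1656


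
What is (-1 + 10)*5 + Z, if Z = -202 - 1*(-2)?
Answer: -155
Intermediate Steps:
Z = -200 (Z = -202 + 2 = -200)
(-1 + 10)*5 + Z = (-1 + 10)*5 - 200 = 9*5 - 200 = 45 - 200 = -155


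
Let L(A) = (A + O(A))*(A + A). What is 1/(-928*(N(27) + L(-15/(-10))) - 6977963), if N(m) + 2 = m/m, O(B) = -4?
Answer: -1/6970075 ≈ -1.4347e-7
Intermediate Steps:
N(m) = -1 (N(m) = -2 + m/m = -2 + 1 = -1)
L(A) = 2*A*(-4 + A) (L(A) = (A - 4)*(A + A) = (-4 + A)*(2*A) = 2*A*(-4 + A))
1/(-928*(N(27) + L(-15/(-10))) - 6977963) = 1/(-928*(-1 + 2*(-15/(-10))*(-4 - 15/(-10))) - 6977963) = 1/(-928*(-1 + 2*(-15*(-⅒))*(-4 - 15*(-⅒))) - 6977963) = 1/(-928*(-1 + 2*(3/2)*(-4 + 3/2)) - 6977963) = 1/(-928*(-1 + 2*(3/2)*(-5/2)) - 6977963) = 1/(-928*(-1 - 15/2) - 6977963) = 1/(-928*(-17/2) - 6977963) = 1/(7888 - 6977963) = 1/(-6970075) = -1/6970075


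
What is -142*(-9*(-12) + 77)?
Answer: -26270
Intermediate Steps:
-142*(-9*(-12) + 77) = -142*(108 + 77) = -142*185 = -26270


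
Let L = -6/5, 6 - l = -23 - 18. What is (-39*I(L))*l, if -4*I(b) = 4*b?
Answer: -10998/5 ≈ -2199.6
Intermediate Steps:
l = 47 (l = 6 - (-23 - 18) = 6 - 1*(-41) = 6 + 41 = 47)
L = -6/5 (L = -6*1/5 = -6/5 ≈ -1.2000)
I(b) = -b
(-39*I(L))*l = -(-39)*(-6)/5*47 = -39*6/5*47 = -234/5*47 = -10998/5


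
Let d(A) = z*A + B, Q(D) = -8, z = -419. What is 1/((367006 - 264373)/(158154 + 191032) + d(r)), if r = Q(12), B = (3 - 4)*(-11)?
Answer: 349186/1174415151 ≈ 0.00029733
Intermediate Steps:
B = 11 (B = -1*(-11) = 11)
r = -8
d(A) = 11 - 419*A (d(A) = -419*A + 11 = 11 - 419*A)
1/((367006 - 264373)/(158154 + 191032) + d(r)) = 1/((367006 - 264373)/(158154 + 191032) + (11 - 419*(-8))) = 1/(102633/349186 + (11 + 3352)) = 1/(102633*(1/349186) + 3363) = 1/(102633/349186 + 3363) = 1/(1174415151/349186) = 349186/1174415151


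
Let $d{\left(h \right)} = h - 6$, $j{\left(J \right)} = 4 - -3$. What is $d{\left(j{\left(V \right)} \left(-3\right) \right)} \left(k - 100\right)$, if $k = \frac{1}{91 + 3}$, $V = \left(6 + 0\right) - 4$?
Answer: $\frac{253773}{94} \approx 2699.7$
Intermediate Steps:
$V = 2$ ($V = 6 - 4 = 2$)
$j{\left(J \right)} = 7$ ($j{\left(J \right)} = 4 + 3 = 7$)
$k = \frac{1}{94} \approx 0.010638$
$d{\left(h \right)} = -6 + h$
$d{\left(j{\left(V \right)} \left(-3\right) \right)} \left(k - 100\right) = \left(-6 + 7 \left(-3\right)\right) \left(\frac{1}{94} - 100\right) = \left(-6 - 21\right) \left(- \frac{9399}{94}\right) = \left(-27\right) \left(- \frac{9399}{94}\right) = \frac{253773}{94}$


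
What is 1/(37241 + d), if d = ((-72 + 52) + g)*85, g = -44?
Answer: 1/31801 ≈ 3.1446e-5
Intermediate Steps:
d = -5440 (d = ((-72 + 52) - 44)*85 = (-20 - 44)*85 = -64*85 = -5440)
1/(37241 + d) = 1/(37241 - 5440) = 1/31801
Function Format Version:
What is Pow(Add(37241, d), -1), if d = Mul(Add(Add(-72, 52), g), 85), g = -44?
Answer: Rational(1, 31801) ≈ 3.1446e-5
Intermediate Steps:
d = -5440 (d = Mul(Add(Add(-72, 52), -44), 85) = Mul(Add(-20, -44), 85) = Mul(-64, 85) = -5440)
Pow(Add(37241, d), -1) = Pow(Add(37241, -5440), -1) = Pow(31801, -1) = Rational(1, 31801)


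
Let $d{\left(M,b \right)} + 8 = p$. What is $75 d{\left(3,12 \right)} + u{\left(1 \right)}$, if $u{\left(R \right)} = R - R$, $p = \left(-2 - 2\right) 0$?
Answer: $-600$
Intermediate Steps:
$p = 0$ ($p = \left(-4\right) 0 = 0$)
$d{\left(M,b \right)} = -8$ ($d{\left(M,b \right)} = -8 + 0 = -8$)
$u{\left(R \right)} = 0$
$75 d{\left(3,12 \right)} + u{\left(1 \right)} = 75 \left(-8\right) + 0 = -600 + 0 = -600$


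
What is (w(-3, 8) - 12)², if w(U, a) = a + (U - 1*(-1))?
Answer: 36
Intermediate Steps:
w(U, a) = 1 + U + a (w(U, a) = a + (U + 1) = a + (1 + U) = 1 + U + a)
(w(-3, 8) - 12)² = ((1 - 3 + 8) - 12)² = (6 - 12)² = (-6)² = 36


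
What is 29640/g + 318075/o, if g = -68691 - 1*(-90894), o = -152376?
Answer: -282866065/375911592 ≈ -0.75248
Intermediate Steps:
g = 22203 (g = -68691 + 90894 = 22203)
29640/g + 318075/o = 29640/22203 + 318075/(-152376) = 29640*(1/22203) + 318075*(-1/152376) = 9880/7401 - 106025/50792 = -282866065/375911592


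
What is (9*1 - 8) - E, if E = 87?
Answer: -86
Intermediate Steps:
(9*1 - 8) - E = (9*1 - 8) - 1*87 = (9 - 8) - 87 = 1 - 87 = -86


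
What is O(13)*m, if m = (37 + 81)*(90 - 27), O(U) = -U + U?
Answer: 0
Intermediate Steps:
O(U) = 0
m = 7434 (m = 118*63 = 7434)
O(13)*m = 0*7434 = 0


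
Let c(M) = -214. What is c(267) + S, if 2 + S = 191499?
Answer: 191283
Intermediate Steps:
S = 191497 (S = -2 + 191499 = 191497)
c(267) + S = -214 + 191497 = 191283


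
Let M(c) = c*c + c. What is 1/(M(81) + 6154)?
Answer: 1/12796 ≈ 7.8149e-5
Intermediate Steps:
M(c) = c + c² (M(c) = c² + c = c + c²)
1/(M(81) + 6154) = 1/(81*(1 + 81) + 6154) = 1/(81*82 + 6154) = 1/(6642 + 6154) = 1/12796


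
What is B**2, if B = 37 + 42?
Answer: 6241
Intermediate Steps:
B = 79
B**2 = 79**2 = 6241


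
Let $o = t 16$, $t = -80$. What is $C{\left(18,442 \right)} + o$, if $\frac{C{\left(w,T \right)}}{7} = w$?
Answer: $-1154$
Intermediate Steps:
$C{\left(w,T \right)} = 7 w$
$o = -1280$ ($o = \left(-80\right) 16 = -1280$)
$C{\left(18,442 \right)} + o = 7 \cdot 18 - 1280 = 126 - 1280 = -1154$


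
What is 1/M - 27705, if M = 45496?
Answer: -1260466679/45496 ≈ -27705.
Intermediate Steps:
1/M - 27705 = 1/45496 - 27705 = -1260466679/45496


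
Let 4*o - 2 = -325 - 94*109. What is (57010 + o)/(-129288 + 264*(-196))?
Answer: -217471/724128 ≈ -0.30032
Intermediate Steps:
o = -10569/4 (o = ½ + (-325 - 94*109)/4 = ½ + (-325 - 10246)/4 = ½ + (¼)*(-10571) = ½ - 10571/4 = -10569/4 ≈ -2642.3)
(57010 + o)/(-129288 + 264*(-196)) = (57010 - 10569/4)/(-129288 + 264*(-196)) = 217471/(4*(-129288 - 51744)) = (217471/4)/(-181032) = (217471/4)*(-1/181032) = -217471/724128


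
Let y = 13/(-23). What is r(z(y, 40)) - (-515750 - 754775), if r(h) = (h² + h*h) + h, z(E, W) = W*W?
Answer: 6392125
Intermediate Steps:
y = -13/23 (y = 13*(-1/23) = -13/23 ≈ -0.56522)
z(E, W) = W²
r(h) = h + 2*h² (r(h) = (h² + h²) + h = 2*h² + h = h + 2*h²)
r(z(y, 40)) - (-515750 - 754775) = 40²*(1 + 2*40²) - (-515750 - 754775) = 1600*(1 + 2*1600) - 1*(-1270525) = 1600*(1 + 3200) + 1270525 = 1600*3201 + 1270525 = 5121600 + 1270525 = 6392125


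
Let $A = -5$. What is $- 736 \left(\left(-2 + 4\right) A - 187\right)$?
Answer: $144992$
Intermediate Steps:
$- 736 \left(\left(-2 + 4\right) A - 187\right) = - 736 \left(\left(-2 + 4\right) \left(-5\right) - 187\right) = - 736 \left(2 \left(-5\right) - 187\right) = - 736 \left(-10 - 187\right) = \left(-736\right) \left(-197\right) = 144992$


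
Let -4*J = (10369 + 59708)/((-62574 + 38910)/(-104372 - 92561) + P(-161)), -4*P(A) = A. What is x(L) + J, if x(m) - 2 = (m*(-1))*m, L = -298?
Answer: -2837781242779/31800869 ≈ -89236.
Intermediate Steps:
P(A) = -A/4
x(m) = 2 - m² (x(m) = 2 + (m*(-1))*m = 2 + (-m)*m = 2 - m²)
J = -13800473841/31800869 (J = -(10369 + 59708)/(4*((-62574 + 38910)/(-104372 - 92561) - ¼*(-161))) = -70077/(4*(-23664/(-196933) + 161/4)) = -70077/(4*(-23664*(-1/196933) + 161/4)) = -70077/(4*(23664/196933 + 161/4)) = -70077/(4*31800869/787732) = -70077*787732/(4*31800869) = -¼*55201895364/31800869 = -13800473841/31800869 ≈ -433.97)
x(L) + J = (2 - 1*(-298)²) - 13800473841/31800869 = (2 - 1*88804) - 13800473841/31800869 = (2 - 88804) - 13800473841/31800869 = -88802 - 13800473841/31800869 = -2837781242779/31800869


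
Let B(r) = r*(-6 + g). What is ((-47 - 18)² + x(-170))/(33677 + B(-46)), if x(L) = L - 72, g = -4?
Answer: 3983/34137 ≈ 0.11668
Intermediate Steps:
x(L) = -72 + L
B(r) = -10*r (B(r) = r*(-6 - 4) = r*(-10) = -10*r)
((-47 - 18)² + x(-170))/(33677 + B(-46)) = ((-47 - 18)² + (-72 - 170))/(33677 - 10*(-46)) = ((-65)² - 242)/(33677 + 460) = (4225 - 242)/34137 = 3983*(1/34137) = 3983/34137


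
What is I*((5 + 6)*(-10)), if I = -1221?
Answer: 134310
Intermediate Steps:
I*((5 + 6)*(-10)) = -1221*(5 + 6)*(-10) = -13431*(-10) = -1221*(-110) = 134310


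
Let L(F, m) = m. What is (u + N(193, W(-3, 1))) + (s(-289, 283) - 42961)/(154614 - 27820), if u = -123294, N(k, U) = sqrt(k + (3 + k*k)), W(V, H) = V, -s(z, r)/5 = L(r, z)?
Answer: -7816490476/63397 + sqrt(37445) ≈ -1.2310e+5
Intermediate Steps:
s(z, r) = -5*z
N(k, U) = sqrt(3 + k + k**2) (N(k, U) = sqrt(k + (3 + k**2)) = sqrt(3 + k + k**2))
(u + N(193, W(-3, 1))) + (s(-289, 283) - 42961)/(154614 - 27820) = (-123294 + sqrt(3 + 193 + 193**2)) + (-5*(-289) - 42961)/(154614 - 27820) = (-123294 + sqrt(3 + 193 + 37249)) + (1445 - 42961)/126794 = (-123294 + sqrt(37445)) - 41516*1/126794 = (-123294 + sqrt(37445)) - 20758/63397 = -7816490476/63397 + sqrt(37445)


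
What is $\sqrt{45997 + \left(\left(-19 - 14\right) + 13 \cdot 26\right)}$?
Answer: $\sqrt{46302} \approx 215.18$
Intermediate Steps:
$\sqrt{45997 + \left(\left(-19 - 14\right) + 13 \cdot 26\right)} = \sqrt{45997 + \left(-33 + 338\right)} = \sqrt{45997 + 305} = \sqrt{46302}$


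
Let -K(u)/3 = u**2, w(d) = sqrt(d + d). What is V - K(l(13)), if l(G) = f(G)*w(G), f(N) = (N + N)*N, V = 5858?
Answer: 8916890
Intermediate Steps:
w(d) = sqrt(2)*sqrt(d) (w(d) = sqrt(2*d) = sqrt(2)*sqrt(d))
f(N) = 2*N**2 (f(N) = (2*N)*N = 2*N**2)
l(G) = 2*sqrt(2)*G**(5/2) (l(G) = (2*G**2)*(sqrt(2)*sqrt(G)) = 2*sqrt(2)*G**(5/2))
K(u) = -3*u**2
V - K(l(13)) = 5858 - (-3)*(2*sqrt(2)*13**(5/2))**2 = 5858 - (-3)*(2*sqrt(2)*(169*sqrt(13)))**2 = 5858 - (-3)*(338*sqrt(26))**2 = 5858 - (-3)*2970344 = 5858 - 1*(-8911032) = 5858 + 8911032 = 8916890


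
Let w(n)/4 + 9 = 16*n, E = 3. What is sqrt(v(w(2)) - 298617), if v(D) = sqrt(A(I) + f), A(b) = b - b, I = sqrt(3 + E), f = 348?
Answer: sqrt(-298617 + 2*sqrt(87)) ≈ 546.44*I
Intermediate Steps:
I = sqrt(6) (I = sqrt(3 + 3) = sqrt(6) ≈ 2.4495)
w(n) = -36 + 64*n (w(n) = -36 + 4*(16*n) = -36 + 64*n)
A(b) = 0
v(D) = 2*sqrt(87) (v(D) = sqrt(0 + 348) = sqrt(348) = 2*sqrt(87))
sqrt(v(w(2)) - 298617) = sqrt(2*sqrt(87) - 298617) = sqrt(-298617 + 2*sqrt(87))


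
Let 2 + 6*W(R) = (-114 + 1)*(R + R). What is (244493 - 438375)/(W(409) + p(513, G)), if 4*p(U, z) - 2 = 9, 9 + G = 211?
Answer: 775528/61613 ≈ 12.587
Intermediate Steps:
G = 202 (G = -9 + 211 = 202)
p(U, z) = 11/4 (p(U, z) = ½ + (¼)*9 = ½ + 9/4 = 11/4)
W(R) = -⅓ - 113*R/3 (W(R) = -⅓ + ((-114 + 1)*(R + R))/6 = -⅓ + (-226*R)/6 = -⅓ - 113*R/3)
(244493 - 438375)/(W(409) + p(513, G)) = (244493 - 438375)/((-⅓ - 113/3*409) + 11/4) = -193882/((-⅓ - 46217/3) + 11/4) = -193882/(-15406 + 11/4) = -193882/(-61613/4) = -193882*(-4/61613) = 775528/61613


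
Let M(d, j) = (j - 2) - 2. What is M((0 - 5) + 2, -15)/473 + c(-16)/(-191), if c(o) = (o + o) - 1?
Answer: 11980/90343 ≈ 0.13261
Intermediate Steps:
c(o) = -1 + 2*o (c(o) = 2*o - 1 = -1 + 2*o)
M(d, j) = -4 + j (M(d, j) = (-2 + j) - 2 = -4 + j)
M((0 - 5) + 2, -15)/473 + c(-16)/(-191) = (-4 - 15)/473 + (-1 + 2*(-16))/(-191) = -19*1/473 + (-1 - 32)*(-1/191) = -19/473 - 33*(-1/191) = -19/473 + 33/191 = 11980/90343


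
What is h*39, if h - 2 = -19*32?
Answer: -23634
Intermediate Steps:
h = -606 (h = 2 - 19*32 = 2 - 608 = -606)
h*39 = -606*39 = -23634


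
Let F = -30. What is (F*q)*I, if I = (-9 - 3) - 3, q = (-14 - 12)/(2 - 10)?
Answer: 2925/2 ≈ 1462.5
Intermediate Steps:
q = 13/4 (q = -26/(-8) = -26*(-1/8) = 13/4 ≈ 3.2500)
I = -15 (I = -12 - 3 = -15)
(F*q)*I = -30*13/4*(-15) = -195/2*(-15) = 2925/2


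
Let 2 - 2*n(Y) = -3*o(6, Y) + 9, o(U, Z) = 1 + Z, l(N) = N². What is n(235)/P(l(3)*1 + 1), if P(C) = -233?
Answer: -701/466 ≈ -1.5043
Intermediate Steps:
n(Y) = -2 + 3*Y/2 (n(Y) = 1 - (-3*(1 + Y) + 9)/2 = 1 - ((-3 - 3*Y) + 9)/2 = 1 - (6 - 3*Y)/2 = 1 + (-3 + 3*Y/2) = -2 + 3*Y/2)
n(235)/P(l(3)*1 + 1) = (-2 + (3/2)*235)/(-233) = (-2 + 705/2)*(-1/233) = (701/2)*(-1/233) = -701/466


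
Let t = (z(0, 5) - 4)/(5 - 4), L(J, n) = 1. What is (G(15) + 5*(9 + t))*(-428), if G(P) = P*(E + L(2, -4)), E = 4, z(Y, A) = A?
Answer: -53500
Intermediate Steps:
t = 1 (t = (5 - 4)/(5 - 4) = 1/1 = 1*1 = 1)
G(P) = 5*P (G(P) = P*(4 + 1) = P*5 = 5*P)
(G(15) + 5*(9 + t))*(-428) = (5*15 + 5*(9 + 1))*(-428) = (75 + 5*10)*(-428) = (75 + 50)*(-428) = 125*(-428) = -53500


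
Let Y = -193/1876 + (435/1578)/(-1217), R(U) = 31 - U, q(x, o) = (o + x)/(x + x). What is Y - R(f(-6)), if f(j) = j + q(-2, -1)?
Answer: -5457084517/150113299 ≈ -36.353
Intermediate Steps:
q(x, o) = (o + x)/(2*x) (q(x, o) = (o + x)/((2*x)) = (o + x)*(1/(2*x)) = (o + x)/(2*x))
f(j) = 3/4 + j (f(j) = j + (1/2)*(-1 - 2)/(-2) = j + (1/2)*(-1/2)*(-3) = j + 3/4 = 3/4 + j)
Y = -61909713/600453196 (Y = -193*1/1876 + (435*(1/1578))*(-1/1217) = -193/1876 + (145/526)*(-1/1217) = -193/1876 - 145/640142 = -61909713/600453196 ≈ -0.10310)
Y - R(f(-6)) = -61909713/600453196 - (31 - (3/4 - 6)) = -61909713/600453196 - (31 - 1*(-21/4)) = -61909713/600453196 - (31 + 21/4) = -61909713/600453196 - 1*145/4 = -61909713/600453196 - 145/4 = -5457084517/150113299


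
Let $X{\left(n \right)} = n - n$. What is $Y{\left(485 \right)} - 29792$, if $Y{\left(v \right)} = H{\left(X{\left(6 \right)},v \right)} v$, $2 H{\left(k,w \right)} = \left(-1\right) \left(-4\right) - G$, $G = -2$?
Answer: $-28337$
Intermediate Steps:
$X{\left(n \right)} = 0$
$H{\left(k,w \right)} = 3$ ($H{\left(k,w \right)} = \frac{\left(-1\right) \left(-4\right) - -2}{2} = \frac{4 + 2}{2} = \frac{1}{2} \cdot 6 = 3$)
$Y{\left(v \right)} = 3 v$
$Y{\left(485 \right)} - 29792 = 3 \cdot 485 - 29792 = 1455 - 29792 = -28337$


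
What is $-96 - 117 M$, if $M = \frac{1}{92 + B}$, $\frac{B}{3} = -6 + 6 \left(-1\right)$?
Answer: $- \frac{5493}{56} \approx -98.089$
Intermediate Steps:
$B = -36$ ($B = 3 \left(-6 + 6 \left(-1\right)\right) = 3 \left(-6 - 6\right) = 3 \left(-12\right) = -36$)
$M = \frac{1}{56}$ ($M = \frac{1}{92 - 36} = \frac{1}{56} \approx 0.017857$)
$-96 - 117 M = -96 - \frac{117}{56} = - \frac{5493}{56}$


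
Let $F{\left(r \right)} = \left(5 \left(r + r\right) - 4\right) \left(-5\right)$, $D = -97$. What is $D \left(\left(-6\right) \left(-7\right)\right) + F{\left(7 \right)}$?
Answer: $-4404$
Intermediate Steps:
$F{\left(r \right)} = 20 - 50 r$ ($F{\left(r \right)} = \left(5 \cdot 2 r - 4\right) \left(-5\right) = \left(10 r - 4\right) \left(-5\right) = \left(-4 + 10 r\right) \left(-5\right) = 20 - 50 r$)
$D \left(\left(-6\right) \left(-7\right)\right) + F{\left(7 \right)} = - 97 \left(\left(-6\right) \left(-7\right)\right) + \left(20 - 350\right) = \left(-97\right) 42 + \left(20 - 350\right) = -4074 - 330 = -4404$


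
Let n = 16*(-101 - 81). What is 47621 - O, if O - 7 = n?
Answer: 50526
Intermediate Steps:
n = -2912 (n = 16*(-182) = -2912)
O = -2905 (O = 7 - 2912 = -2905)
47621 - O = 47621 - 1*(-2905) = 47621 + 2905 = 50526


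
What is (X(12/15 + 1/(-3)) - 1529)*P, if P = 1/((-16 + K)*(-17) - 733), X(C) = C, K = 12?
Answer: 22928/9975 ≈ 2.2985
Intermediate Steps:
P = -1/665 (P = 1/((-16 + 12)*(-17) - 733) = 1/(-4*(-17) - 733) = 1/(68 - 733) = 1/(-665) = -1/665 ≈ -0.0015038)
(X(12/15 + 1/(-3)) - 1529)*P = ((12/15 + 1/(-3)) - 1529)*(-1/665) = ((12*(1/15) + 1*(-⅓)) - 1529)*(-1/665) = ((⅘ - ⅓) - 1529)*(-1/665) = (7/15 - 1529)*(-1/665) = -22928/15*(-1/665) = 22928/9975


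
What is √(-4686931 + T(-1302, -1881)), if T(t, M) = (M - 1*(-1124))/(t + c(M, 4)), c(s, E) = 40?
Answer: I*√7464611580230/1262 ≈ 2164.9*I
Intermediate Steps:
T(t, M) = (1124 + M)/(40 + t) (T(t, M) = (M - 1*(-1124))/(t + 40) = (M + 1124)/(40 + t) = (1124 + M)/(40 + t))
√(-4686931 + T(-1302, -1881)) = √(-4686931 + (1124 - 1881)/(40 - 1302)) = √(-4686931 - 757/(-1262)) = √(-4686931 - 1/1262*(-757)) = √(-4686931 + 757/1262) = √(-5914906165/1262) = I*√7464611580230/1262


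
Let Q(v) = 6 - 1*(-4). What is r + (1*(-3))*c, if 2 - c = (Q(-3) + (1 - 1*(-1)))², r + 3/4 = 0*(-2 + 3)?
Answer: 1701/4 ≈ 425.25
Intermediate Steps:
r = -¾ (r = -¾ + 0*(-2 + 3) = -¾ + 0*1 = -¾ + 0 = -¾ ≈ -0.75000)
Q(v) = 10 (Q(v) = 6 + 4 = 10)
c = -142 (c = 2 - (10 + (1 - 1*(-1)))² = 2 - (10 + (1 + 1))² = 2 - (10 + 2)² = 2 - 1*12² = 2 - 1*144 = 2 - 144 = -142)
r + (1*(-3))*c = -¾ + (1*(-3))*(-142) = -¾ - 3*(-142) = -¾ + 426 = 1701/4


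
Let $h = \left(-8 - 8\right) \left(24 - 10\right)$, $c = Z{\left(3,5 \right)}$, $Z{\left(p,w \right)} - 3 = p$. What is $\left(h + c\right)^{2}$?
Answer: $47524$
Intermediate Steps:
$Z{\left(p,w \right)} = 3 + p$
$c = 6$ ($c = 3 + 3 = 6$)
$h = -224$ ($h = \left(-16\right) 14 = -224$)
$\left(h + c\right)^{2} = \left(-224 + 6\right)^{2} = \left(-218\right)^{2} = 47524$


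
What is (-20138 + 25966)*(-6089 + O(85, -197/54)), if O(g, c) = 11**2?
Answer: -34781504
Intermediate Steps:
O(g, c) = 121
(-20138 + 25966)*(-6089 + O(85, -197/54)) = (-20138 + 25966)*(-6089 + 121) = 5828*(-5968) = -34781504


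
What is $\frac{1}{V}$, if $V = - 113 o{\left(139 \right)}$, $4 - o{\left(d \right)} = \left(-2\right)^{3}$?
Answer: $- \frac{1}{1356} \approx -0.00073746$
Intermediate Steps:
$o{\left(d \right)} = 12$ ($o{\left(d \right)} = 4 - \left(-2\right)^{3} = 4 - -8 = 4 + 8 = 12$)
$V = -1356$ ($V = \left(-113\right) 12 = -1356$)
$\frac{1}{V} = \frac{1}{-1356} = - \frac{1}{1356}$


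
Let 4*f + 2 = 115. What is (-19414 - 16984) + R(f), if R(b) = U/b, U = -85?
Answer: -4113314/113 ≈ -36401.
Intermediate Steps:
f = 113/4 (f = -½ + (¼)*115 = -½ + 115/4 = 113/4 ≈ 28.250)
R(b) = -85/b
(-19414 - 16984) + R(f) = (-19414 - 16984) - 85/113/4 = -36398 - 85*4/113 = -36398 - 340/113 = -4113314/113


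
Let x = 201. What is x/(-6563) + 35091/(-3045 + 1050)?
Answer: -10985868/623485 ≈ -17.620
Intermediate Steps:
x/(-6563) + 35091/(-3045 + 1050) = 201/(-6563) + 35091/(-3045 + 1050) = 201*(-1/6563) + 35091/(-1995) = -201/6563 + 35091*(-1/1995) = -201/6563 - 1671/95 = -10985868/623485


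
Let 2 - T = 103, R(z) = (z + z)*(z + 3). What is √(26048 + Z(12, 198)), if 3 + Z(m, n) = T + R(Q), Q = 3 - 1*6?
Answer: 2*√6486 ≈ 161.07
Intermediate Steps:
Q = -3 (Q = 3 - 6 = -3)
R(z) = 2*z*(3 + z) (R(z) = (2*z)*(3 + z) = 2*z*(3 + z))
T = -101 (T = 2 - 1*103 = 2 - 103 = -101)
Z(m, n) = -104 (Z(m, n) = -3 + (-101 + 2*(-3)*(3 - 3)) = -3 + (-101 + 2*(-3)*0) = -3 + (-101 + 0) = -3 - 101 = -104)
√(26048 + Z(12, 198)) = √(26048 - 104) = √25944 = 2*√6486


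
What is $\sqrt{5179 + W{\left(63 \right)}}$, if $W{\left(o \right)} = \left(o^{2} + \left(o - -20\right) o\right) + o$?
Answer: $38 \sqrt{10} \approx 120.17$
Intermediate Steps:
$W{\left(o \right)} = o + o^{2} + o \left(20 + o\right)$ ($W{\left(o \right)} = \left(o^{2} + \left(o + 20\right) o\right) + o = \left(o^{2} + \left(20 + o\right) o\right) + o = \left(o^{2} + o \left(20 + o\right)\right) + o = o + o^{2} + o \left(20 + o\right)$)
$\sqrt{5179 + W{\left(63 \right)}} = \sqrt{5179 + 63 \left(21 + 2 \cdot 63\right)} = \sqrt{5179 + 63 \left(21 + 126\right)} = \sqrt{5179 + 63 \cdot 147} = \sqrt{5179 + 9261} = \sqrt{14440} = 38 \sqrt{10}$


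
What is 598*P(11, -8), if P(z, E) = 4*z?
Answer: 26312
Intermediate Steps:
598*P(11, -8) = 598*(4*11) = 598*44 = 26312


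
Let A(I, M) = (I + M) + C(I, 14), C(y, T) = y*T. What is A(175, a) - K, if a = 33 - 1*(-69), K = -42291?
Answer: 45018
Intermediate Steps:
a = 102 (a = 33 + 69 = 102)
C(y, T) = T*y
A(I, M) = M + 15*I (A(I, M) = (I + M) + 14*I = M + 15*I)
A(175, a) - K = (102 + 15*175) - 1*(-42291) = (102 + 2625) + 42291 = 2727 + 42291 = 45018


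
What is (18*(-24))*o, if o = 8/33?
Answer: -1152/11 ≈ -104.73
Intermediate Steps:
o = 8/33 (o = 8*(1/33) = 8/33 ≈ 0.24242)
(18*(-24))*o = (18*(-24))*(8/33) = -432*8/33 = -1152/11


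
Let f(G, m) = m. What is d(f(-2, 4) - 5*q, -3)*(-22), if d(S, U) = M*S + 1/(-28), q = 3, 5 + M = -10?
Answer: -50809/14 ≈ -3629.2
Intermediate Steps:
M = -15 (M = -5 - 10 = -15)
d(S, U) = -1/28 - 15*S (d(S, U) = -15*S + 1/(-28) = -15*S - 1/28 = -1/28 - 15*S)
d(f(-2, 4) - 5*q, -3)*(-22) = (-1/28 - 15*(4 - 5*3))*(-22) = (-1/28 - 15*(4 - 15))*(-22) = (-1/28 - 15*(-11))*(-22) = (-1/28 + 165)*(-22) = (4619/28)*(-22) = -50809/14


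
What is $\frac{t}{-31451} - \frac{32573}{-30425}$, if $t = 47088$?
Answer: $- \frac{408198977}{956896675} \approx -0.42659$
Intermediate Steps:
$\frac{t}{-31451} - \frac{32573}{-30425} = \frac{47088}{-31451} - \frac{32573}{-30425} = 47088 \left(- \frac{1}{31451}\right) - - \frac{32573}{30425} = - \frac{47088}{31451} + \frac{32573}{30425} = - \frac{408198977}{956896675}$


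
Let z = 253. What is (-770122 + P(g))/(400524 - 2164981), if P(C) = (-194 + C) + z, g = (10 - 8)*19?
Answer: 770025/1764457 ≈ 0.43641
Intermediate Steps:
g = 38 (g = 2*19 = 38)
P(C) = 59 + C (P(C) = (-194 + C) + 253 = 59 + C)
(-770122 + P(g))/(400524 - 2164981) = (-770122 + (59 + 38))/(400524 - 2164981) = (-770122 + 97)/(-1764457) = -770025*(-1/1764457) = 770025/1764457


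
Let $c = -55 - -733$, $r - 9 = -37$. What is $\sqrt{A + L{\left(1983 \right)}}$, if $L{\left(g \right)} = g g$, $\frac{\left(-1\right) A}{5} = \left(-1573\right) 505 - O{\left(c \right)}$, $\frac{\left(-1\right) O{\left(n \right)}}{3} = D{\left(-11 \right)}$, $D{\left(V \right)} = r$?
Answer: $\sqrt{7904534} \approx 2811.5$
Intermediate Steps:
$r = -28$ ($r = 9 - 37 = -28$)
$c = 678$ ($c = -55 + 733 = 678$)
$D{\left(V \right)} = -28$
$O{\left(n \right)} = 84$ ($O{\left(n \right)} = \left(-3\right) \left(-28\right) = 84$)
$A = 3972245$ ($A = - 5 \left(\left(-1573\right) 505 - 84\right) = - 5 \left(-794365 - 84\right) = \left(-5\right) \left(-794449\right) = 3972245$)
$L{\left(g \right)} = g^{2}$
$\sqrt{A + L{\left(1983 \right)}} = \sqrt{3972245 + 1983^{2}} = \sqrt{3972245 + 3932289} = \sqrt{7904534}$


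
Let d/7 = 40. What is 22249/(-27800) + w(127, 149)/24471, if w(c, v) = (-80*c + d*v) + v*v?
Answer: 950100521/680293800 ≈ 1.3966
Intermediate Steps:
d = 280 (d = 7*40 = 280)
w(c, v) = v² - 80*c + 280*v (w(c, v) = (-80*c + 280*v) + v*v = (-80*c + 280*v) + v² = v² - 80*c + 280*v)
22249/(-27800) + w(127, 149)/24471 = 22249/(-27800) + (149² - 80*127 + 280*149)/24471 = 22249*(-1/27800) + (22201 - 10160 + 41720)*(1/24471) = -22249/27800 + 53761*(1/24471) = -22249/27800 + 53761/24471 = 950100521/680293800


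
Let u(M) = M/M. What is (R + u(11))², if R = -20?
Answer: 361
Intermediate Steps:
u(M) = 1
(R + u(11))² = (-20 + 1)² = (-19)² = 361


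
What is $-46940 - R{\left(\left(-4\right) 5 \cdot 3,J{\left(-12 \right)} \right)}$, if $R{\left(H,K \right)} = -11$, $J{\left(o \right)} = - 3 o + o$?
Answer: $-46929$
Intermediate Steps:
$J{\left(o \right)} = - 2 o$
$-46940 - R{\left(\left(-4\right) 5 \cdot 3,J{\left(-12 \right)} \right)} = -46940 - -11 = -46940 + 11 = -46929$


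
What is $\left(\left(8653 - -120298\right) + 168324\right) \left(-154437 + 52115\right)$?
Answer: $-30417772550$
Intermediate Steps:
$\left(\left(8653 - -120298\right) + 168324\right) \left(-154437 + 52115\right) = \left(\left(8653 + 120298\right) + 168324\right) \left(-102322\right) = \left(128951 + 168324\right) \left(-102322\right) = 297275 \left(-102322\right) = -30417772550$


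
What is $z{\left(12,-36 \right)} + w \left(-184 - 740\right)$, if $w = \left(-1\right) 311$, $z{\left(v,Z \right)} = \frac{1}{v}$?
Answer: $\frac{3448369}{12} \approx 2.8736 \cdot 10^{5}$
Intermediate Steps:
$w = -311$
$z{\left(12,-36 \right)} + w \left(-184 - 740\right) = \frac{1}{12} - 311 \left(-184 - 740\right) = \frac{1}{12} - -287364 = \frac{1}{12} + 287364 = \frac{3448369}{12}$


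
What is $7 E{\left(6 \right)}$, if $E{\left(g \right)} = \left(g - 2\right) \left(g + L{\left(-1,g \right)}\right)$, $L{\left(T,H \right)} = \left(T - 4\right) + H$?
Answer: $196$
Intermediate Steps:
$L{\left(T,H \right)} = -4 + H + T$ ($L{\left(T,H \right)} = \left(-4 + T\right) + H = -4 + H + T$)
$E{\left(g \right)} = \left(-5 + 2 g\right) \left(-2 + g\right)$ ($E{\left(g \right)} = \left(g - 2\right) \left(g - \left(5 - g\right)\right) = \left(-2 + g\right) \left(g + \left(-5 + g\right)\right) = \left(-2 + g\right) \left(-5 + 2 g\right) = \left(-5 + 2 g\right) \left(-2 + g\right)$)
$7 E{\left(6 \right)} = 7 \left(10 - 54 + 2 \cdot 6^{2}\right) = 7 \left(10 - 54 + 2 \cdot 36\right) = 7 \left(10 - 54 + 72\right) = 7 \cdot 28 = 196$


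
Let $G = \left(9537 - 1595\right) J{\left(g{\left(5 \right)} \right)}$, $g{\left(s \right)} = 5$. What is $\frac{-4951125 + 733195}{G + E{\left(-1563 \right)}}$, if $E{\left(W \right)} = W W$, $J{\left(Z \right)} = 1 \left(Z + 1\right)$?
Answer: $- \frac{4217930}{2490621} \approx -1.6935$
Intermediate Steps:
$J{\left(Z \right)} = 1 + Z$ ($J{\left(Z \right)} = 1 \left(1 + Z\right) = 1 + Z$)
$G = 47652$ ($G = \left(9537 - 1595\right) \left(1 + 5\right) = \left(9537 - 1595\right) 6 = 7942 \cdot 6 = 47652$)
$E{\left(W \right)} = W^{2}$
$\frac{-4951125 + 733195}{G + E{\left(-1563 \right)}} = \frac{-4951125 + 733195}{47652 + \left(-1563\right)^{2}} = - \frac{4217930}{47652 + 2442969} = - \frac{4217930}{2490621}$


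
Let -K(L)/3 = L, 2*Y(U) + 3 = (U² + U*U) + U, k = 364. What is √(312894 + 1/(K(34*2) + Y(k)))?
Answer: 4*√1372741327308390/264945 ≈ 559.37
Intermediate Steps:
Y(U) = -3/2 + U² + U/2 (Y(U) = -3/2 + ((U² + U*U) + U)/2 = -3/2 + ((U² + U²) + U)/2 = -3/2 + (2*U² + U)/2 = -3/2 + (U + 2*U²)/2 = -3/2 + (U² + U/2) = -3/2 + U² + U/2)
K(L) = -3*L
√(312894 + 1/(K(34*2) + Y(k))) = √(312894 + 1/(-102*2 + (-3/2 + 364² + (½)*364))) = √(312894 + 1/(-3*68 + (-3/2 + 132496 + 182))) = √(312894 + 1/(-204 + 265353/2)) = √(312894 + 1/(264945/2)) = √(312894 + 2/264945) = √(82899700832/264945) = 4*√1372741327308390/264945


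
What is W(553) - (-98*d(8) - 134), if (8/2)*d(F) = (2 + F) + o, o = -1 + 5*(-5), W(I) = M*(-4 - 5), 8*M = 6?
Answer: -1059/4 ≈ -264.75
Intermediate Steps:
M = ¾ (M = (⅛)*6 = ¾ ≈ 0.75000)
W(I) = -27/4 (W(I) = 3*(-4 - 5)/4 = (¾)*(-9) = -27/4)
o = -26 (o = -1 - 25 = -26)
d(F) = -6 + F/4 (d(F) = ((2 + F) - 26)/4 = (-24 + F)/4 = -6 + F/4)
W(553) - (-98*d(8) - 134) = -27/4 - (-98*(-6 + (¼)*8) - 134) = -27/4 - (-98*(-6 + 2) - 134) = -27/4 - (-98*(-4) - 134) = -27/4 - (392 - 134) = -27/4 - 1*258 = -27/4 - 258 = -1059/4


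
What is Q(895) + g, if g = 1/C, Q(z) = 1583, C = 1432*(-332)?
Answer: 752596191/475424 ≈ 1583.0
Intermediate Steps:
C = -475424
g = -1/475424 (g = 1/(-475424) = -1/475424 ≈ -2.1034e-6)
Q(895) + g = 1583 - 1/475424 = 752596191/475424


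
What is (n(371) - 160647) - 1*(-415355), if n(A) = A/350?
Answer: 12735453/50 ≈ 2.5471e+5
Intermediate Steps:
n(A) = A/350 (n(A) = A*(1/350) = A/350)
(n(371) - 160647) - 1*(-415355) = ((1/350)*371 - 160647) - 1*(-415355) = (53/50 - 160647) + 415355 = -8032297/50 + 415355 = 12735453/50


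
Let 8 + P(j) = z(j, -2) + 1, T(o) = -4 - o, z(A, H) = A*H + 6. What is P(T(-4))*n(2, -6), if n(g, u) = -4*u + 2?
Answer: -26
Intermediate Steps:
z(A, H) = 6 + A*H
n(g, u) = 2 - 4*u
P(j) = -1 - 2*j (P(j) = -8 + ((6 + j*(-2)) + 1) = -8 + ((6 - 2*j) + 1) = -8 + (7 - 2*j) = -1 - 2*j)
P(T(-4))*n(2, -6) = (-1 - 2*(-4 - 1*(-4)))*(2 - 4*(-6)) = (-1 - 2*(-4 + 4))*(2 + 24) = (-1 - 2*0)*26 = (-1 + 0)*26 = -1*26 = -26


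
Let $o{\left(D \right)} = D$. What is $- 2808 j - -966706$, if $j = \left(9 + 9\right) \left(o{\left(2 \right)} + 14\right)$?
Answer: $158002$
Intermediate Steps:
$j = 288$ ($j = \left(9 + 9\right) \left(2 + 14\right) = 18 \cdot 16 = 288$)
$- 2808 j - -966706 = \left(-2808\right) 288 - -966706 = -808704 + 966706 = 158002$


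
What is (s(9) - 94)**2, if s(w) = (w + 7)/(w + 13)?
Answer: 1052676/121 ≈ 8699.8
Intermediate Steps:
s(w) = (7 + w)/(13 + w)
(s(9) - 94)**2 = ((7 + 9)/(13 + 9) - 94)**2 = (16/22 - 94)**2 = ((1/22)*16 - 94)**2 = (8/11 - 94)**2 = (-1026/11)**2 = 1052676/121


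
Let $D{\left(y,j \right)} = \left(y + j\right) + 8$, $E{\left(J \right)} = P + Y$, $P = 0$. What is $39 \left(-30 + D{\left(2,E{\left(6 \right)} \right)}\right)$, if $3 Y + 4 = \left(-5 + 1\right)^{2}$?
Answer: $-624$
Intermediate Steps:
$Y = 4$ ($Y = - \frac{4}{3} + \frac{\left(-5 + 1\right)^{2}}{3} = - \frac{4}{3} + \frac{\left(-4\right)^{2}}{3} = - \frac{4}{3} + \frac{1}{3} \cdot 16 = - \frac{4}{3} + \frac{16}{3} = 4$)
$E{\left(J \right)} = 4$ ($E{\left(J \right)} = 0 + 4 = 4$)
$D{\left(y,j \right)} = 8 + j + y$ ($D{\left(y,j \right)} = \left(j + y\right) + 8 = 8 + j + y$)
$39 \left(-30 + D{\left(2,E{\left(6 \right)} \right)}\right) = 39 \left(-30 + \left(8 + 4 + 2\right)\right) = 39 \left(-30 + 14\right) = 39 \left(-16\right) = -624$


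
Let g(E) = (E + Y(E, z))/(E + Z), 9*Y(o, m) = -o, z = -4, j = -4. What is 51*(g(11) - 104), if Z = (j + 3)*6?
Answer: -78064/15 ≈ -5204.3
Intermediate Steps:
Y(o, m) = -o/9 (Y(o, m) = (-o)/9 = -o/9)
Z = -6 (Z = (-4 + 3)*6 = -1*6 = -6)
g(E) = 8*E/(9*(-6 + E)) (g(E) = (E - E/9)/(E - 6) = (8*E/9)/(-6 + E) = 8*E/(9*(-6 + E)))
51*(g(11) - 104) = 51*((8/9)*11/(-6 + 11) - 104) = 51*((8/9)*11/5 - 104) = 51*((8/9)*11*(⅕) - 104) = 51*(88/45 - 104) = 51*(-4592/45) = -78064/15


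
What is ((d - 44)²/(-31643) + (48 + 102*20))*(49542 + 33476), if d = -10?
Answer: 5484805662024/31643 ≈ 1.7333e+8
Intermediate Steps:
((d - 44)²/(-31643) + (48 + 102*20))*(49542 + 33476) = ((-10 - 44)²/(-31643) + (48 + 102*20))*(49542 + 33476) = ((-54)²*(-1/31643) + (48 + 2040))*83018 = (2916*(-1/31643) + 2088)*83018 = (-2916/31643 + 2088)*83018 = (66067668/31643)*83018 = 5484805662024/31643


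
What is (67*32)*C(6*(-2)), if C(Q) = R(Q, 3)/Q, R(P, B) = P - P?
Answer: 0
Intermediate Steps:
R(P, B) = 0
C(Q) = 0 (C(Q) = 0/Q = 0)
(67*32)*C(6*(-2)) = (67*32)*0 = 2144*0 = 0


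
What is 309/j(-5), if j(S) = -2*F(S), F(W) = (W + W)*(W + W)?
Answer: -309/200 ≈ -1.5450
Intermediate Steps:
F(W) = 4*W² (F(W) = (2*W)*(2*W) = 4*W²)
j(S) = -8*S²
309/j(-5) = 309/(-8*(-5)²) = 309/(-8*25) = 309/(-200) = -1/200*309 = -309/200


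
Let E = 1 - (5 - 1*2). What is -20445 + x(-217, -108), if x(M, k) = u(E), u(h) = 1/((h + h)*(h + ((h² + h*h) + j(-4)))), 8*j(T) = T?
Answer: -449791/22 ≈ -20445.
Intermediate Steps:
j(T) = T/8
E = -2 (E = 1 - (5 - 2) = 1 - 1*3 = 1 - 3 = -2)
u(h) = 1/(2*h*(-½ + h + 2*h²)) (u(h) = 1/((h + h)*(h + ((h² + h*h) + (⅛)*(-4)))) = 1/((2*h)*(h + ((h² + h²) - ½))) = 1/((2*h)*(h + (2*h² - ½))) = 1/((2*h)*(h + (-½ + 2*h²))) = 1/((2*h)*(-½ + h + 2*h²)) = 1/(2*h*(-½ + h + 2*h²)))
x(M, k) = -1/22 (x(M, k) = 1/((-2)*(-1 + 2*(-2) + 4*(-2)²)) = -1/(2*(-1 - 4 + 4*4)) = -1/(2*(-1 - 4 + 16)) = -½/11 = -½*1/11 = -1/22)
-20445 + x(-217, -108) = -20445 - 1/22 = -449791/22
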